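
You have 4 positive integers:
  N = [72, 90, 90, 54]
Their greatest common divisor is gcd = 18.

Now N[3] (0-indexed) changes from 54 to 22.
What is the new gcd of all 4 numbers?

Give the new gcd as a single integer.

Numbers: [72, 90, 90, 54], gcd = 18
Change: index 3, 54 -> 22
gcd of the OTHER numbers (without index 3): gcd([72, 90, 90]) = 18
New gcd = gcd(g_others, new_val) = gcd(18, 22) = 2

Answer: 2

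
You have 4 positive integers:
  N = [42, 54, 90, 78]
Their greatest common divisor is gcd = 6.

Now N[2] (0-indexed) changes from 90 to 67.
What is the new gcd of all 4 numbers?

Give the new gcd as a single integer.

Answer: 1

Derivation:
Numbers: [42, 54, 90, 78], gcd = 6
Change: index 2, 90 -> 67
gcd of the OTHER numbers (without index 2): gcd([42, 54, 78]) = 6
New gcd = gcd(g_others, new_val) = gcd(6, 67) = 1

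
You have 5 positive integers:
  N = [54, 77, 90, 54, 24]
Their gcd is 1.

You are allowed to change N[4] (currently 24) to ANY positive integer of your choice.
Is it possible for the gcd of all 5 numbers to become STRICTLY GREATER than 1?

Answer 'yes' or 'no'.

Current gcd = 1
gcd of all OTHER numbers (without N[4]=24): gcd([54, 77, 90, 54]) = 1
The new gcd after any change is gcd(1, new_value).
This can be at most 1.
Since 1 = old gcd 1, the gcd can only stay the same or decrease.

Answer: no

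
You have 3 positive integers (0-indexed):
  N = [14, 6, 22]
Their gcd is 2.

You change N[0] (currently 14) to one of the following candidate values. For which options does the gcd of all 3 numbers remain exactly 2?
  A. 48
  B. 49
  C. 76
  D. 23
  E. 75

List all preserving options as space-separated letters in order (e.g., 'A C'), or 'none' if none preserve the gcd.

Answer: A C

Derivation:
Old gcd = 2; gcd of others (without N[0]) = 2
New gcd for candidate v: gcd(2, v). Preserves old gcd iff gcd(2, v) = 2.
  Option A: v=48, gcd(2,48)=2 -> preserves
  Option B: v=49, gcd(2,49)=1 -> changes
  Option C: v=76, gcd(2,76)=2 -> preserves
  Option D: v=23, gcd(2,23)=1 -> changes
  Option E: v=75, gcd(2,75)=1 -> changes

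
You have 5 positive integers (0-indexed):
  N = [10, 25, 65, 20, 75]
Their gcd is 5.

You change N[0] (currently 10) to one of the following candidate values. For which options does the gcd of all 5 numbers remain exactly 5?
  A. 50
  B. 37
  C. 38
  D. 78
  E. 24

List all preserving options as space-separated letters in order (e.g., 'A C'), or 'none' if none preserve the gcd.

Answer: A

Derivation:
Old gcd = 5; gcd of others (without N[0]) = 5
New gcd for candidate v: gcd(5, v). Preserves old gcd iff gcd(5, v) = 5.
  Option A: v=50, gcd(5,50)=5 -> preserves
  Option B: v=37, gcd(5,37)=1 -> changes
  Option C: v=38, gcd(5,38)=1 -> changes
  Option D: v=78, gcd(5,78)=1 -> changes
  Option E: v=24, gcd(5,24)=1 -> changes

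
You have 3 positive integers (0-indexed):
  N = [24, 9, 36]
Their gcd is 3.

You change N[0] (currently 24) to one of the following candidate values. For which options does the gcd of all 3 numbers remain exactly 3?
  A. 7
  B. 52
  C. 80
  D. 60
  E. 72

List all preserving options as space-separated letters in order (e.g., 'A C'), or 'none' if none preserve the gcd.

Old gcd = 3; gcd of others (without N[0]) = 9
New gcd for candidate v: gcd(9, v). Preserves old gcd iff gcd(9, v) = 3.
  Option A: v=7, gcd(9,7)=1 -> changes
  Option B: v=52, gcd(9,52)=1 -> changes
  Option C: v=80, gcd(9,80)=1 -> changes
  Option D: v=60, gcd(9,60)=3 -> preserves
  Option E: v=72, gcd(9,72)=9 -> changes

Answer: D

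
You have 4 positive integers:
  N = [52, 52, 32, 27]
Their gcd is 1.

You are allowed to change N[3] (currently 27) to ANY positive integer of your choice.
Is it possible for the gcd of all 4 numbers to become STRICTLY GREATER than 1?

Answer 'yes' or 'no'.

Answer: yes

Derivation:
Current gcd = 1
gcd of all OTHER numbers (without N[3]=27): gcd([52, 52, 32]) = 4
The new gcd after any change is gcd(4, new_value).
This can be at most 4.
Since 4 > old gcd 1, the gcd CAN increase (e.g., set N[3] = 4).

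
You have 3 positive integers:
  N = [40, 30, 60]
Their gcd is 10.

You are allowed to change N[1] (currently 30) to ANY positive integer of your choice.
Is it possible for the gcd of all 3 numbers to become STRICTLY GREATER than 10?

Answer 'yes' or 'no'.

Answer: yes

Derivation:
Current gcd = 10
gcd of all OTHER numbers (without N[1]=30): gcd([40, 60]) = 20
The new gcd after any change is gcd(20, new_value).
This can be at most 20.
Since 20 > old gcd 10, the gcd CAN increase (e.g., set N[1] = 20).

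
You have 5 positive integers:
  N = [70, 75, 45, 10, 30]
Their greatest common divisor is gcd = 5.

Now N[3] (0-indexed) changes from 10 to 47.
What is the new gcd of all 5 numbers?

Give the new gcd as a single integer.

Numbers: [70, 75, 45, 10, 30], gcd = 5
Change: index 3, 10 -> 47
gcd of the OTHER numbers (without index 3): gcd([70, 75, 45, 30]) = 5
New gcd = gcd(g_others, new_val) = gcd(5, 47) = 1

Answer: 1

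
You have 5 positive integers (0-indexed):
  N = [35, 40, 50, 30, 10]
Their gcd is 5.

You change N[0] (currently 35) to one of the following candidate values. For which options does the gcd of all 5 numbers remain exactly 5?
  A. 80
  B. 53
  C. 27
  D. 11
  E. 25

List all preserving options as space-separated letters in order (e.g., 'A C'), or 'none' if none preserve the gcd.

Old gcd = 5; gcd of others (without N[0]) = 10
New gcd for candidate v: gcd(10, v). Preserves old gcd iff gcd(10, v) = 5.
  Option A: v=80, gcd(10,80)=10 -> changes
  Option B: v=53, gcd(10,53)=1 -> changes
  Option C: v=27, gcd(10,27)=1 -> changes
  Option D: v=11, gcd(10,11)=1 -> changes
  Option E: v=25, gcd(10,25)=5 -> preserves

Answer: E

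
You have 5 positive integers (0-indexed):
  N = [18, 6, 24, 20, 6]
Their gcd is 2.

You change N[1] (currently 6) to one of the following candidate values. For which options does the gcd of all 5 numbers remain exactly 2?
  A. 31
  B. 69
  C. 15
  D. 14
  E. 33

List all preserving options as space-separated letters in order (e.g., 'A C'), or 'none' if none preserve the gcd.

Answer: D

Derivation:
Old gcd = 2; gcd of others (without N[1]) = 2
New gcd for candidate v: gcd(2, v). Preserves old gcd iff gcd(2, v) = 2.
  Option A: v=31, gcd(2,31)=1 -> changes
  Option B: v=69, gcd(2,69)=1 -> changes
  Option C: v=15, gcd(2,15)=1 -> changes
  Option D: v=14, gcd(2,14)=2 -> preserves
  Option E: v=33, gcd(2,33)=1 -> changes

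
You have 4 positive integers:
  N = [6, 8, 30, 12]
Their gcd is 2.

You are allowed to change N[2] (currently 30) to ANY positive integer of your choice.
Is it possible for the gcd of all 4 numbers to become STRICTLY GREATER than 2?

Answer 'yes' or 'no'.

Current gcd = 2
gcd of all OTHER numbers (without N[2]=30): gcd([6, 8, 12]) = 2
The new gcd after any change is gcd(2, new_value).
This can be at most 2.
Since 2 = old gcd 2, the gcd can only stay the same or decrease.

Answer: no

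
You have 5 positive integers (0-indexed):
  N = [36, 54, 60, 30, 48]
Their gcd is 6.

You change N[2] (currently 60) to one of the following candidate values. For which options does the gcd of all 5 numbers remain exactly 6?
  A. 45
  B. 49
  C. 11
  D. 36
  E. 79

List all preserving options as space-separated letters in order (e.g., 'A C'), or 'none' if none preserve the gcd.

Old gcd = 6; gcd of others (without N[2]) = 6
New gcd for candidate v: gcd(6, v). Preserves old gcd iff gcd(6, v) = 6.
  Option A: v=45, gcd(6,45)=3 -> changes
  Option B: v=49, gcd(6,49)=1 -> changes
  Option C: v=11, gcd(6,11)=1 -> changes
  Option D: v=36, gcd(6,36)=6 -> preserves
  Option E: v=79, gcd(6,79)=1 -> changes

Answer: D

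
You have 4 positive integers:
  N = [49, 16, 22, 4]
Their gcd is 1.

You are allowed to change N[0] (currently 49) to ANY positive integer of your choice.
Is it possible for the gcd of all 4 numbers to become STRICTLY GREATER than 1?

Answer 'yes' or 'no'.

Current gcd = 1
gcd of all OTHER numbers (without N[0]=49): gcd([16, 22, 4]) = 2
The new gcd after any change is gcd(2, new_value).
This can be at most 2.
Since 2 > old gcd 1, the gcd CAN increase (e.g., set N[0] = 2).

Answer: yes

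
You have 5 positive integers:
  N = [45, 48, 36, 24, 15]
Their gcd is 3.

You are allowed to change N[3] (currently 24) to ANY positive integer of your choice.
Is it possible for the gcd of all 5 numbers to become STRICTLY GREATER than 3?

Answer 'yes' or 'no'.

Answer: no

Derivation:
Current gcd = 3
gcd of all OTHER numbers (without N[3]=24): gcd([45, 48, 36, 15]) = 3
The new gcd after any change is gcd(3, new_value).
This can be at most 3.
Since 3 = old gcd 3, the gcd can only stay the same or decrease.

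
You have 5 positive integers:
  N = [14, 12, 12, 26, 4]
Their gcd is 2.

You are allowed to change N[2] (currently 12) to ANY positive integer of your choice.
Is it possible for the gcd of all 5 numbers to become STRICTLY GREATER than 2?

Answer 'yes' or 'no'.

Current gcd = 2
gcd of all OTHER numbers (without N[2]=12): gcd([14, 12, 26, 4]) = 2
The new gcd after any change is gcd(2, new_value).
This can be at most 2.
Since 2 = old gcd 2, the gcd can only stay the same or decrease.

Answer: no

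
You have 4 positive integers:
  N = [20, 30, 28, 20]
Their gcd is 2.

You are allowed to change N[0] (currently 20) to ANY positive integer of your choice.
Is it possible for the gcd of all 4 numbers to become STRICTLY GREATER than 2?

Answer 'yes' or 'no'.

Answer: no

Derivation:
Current gcd = 2
gcd of all OTHER numbers (without N[0]=20): gcd([30, 28, 20]) = 2
The new gcd after any change is gcd(2, new_value).
This can be at most 2.
Since 2 = old gcd 2, the gcd can only stay the same or decrease.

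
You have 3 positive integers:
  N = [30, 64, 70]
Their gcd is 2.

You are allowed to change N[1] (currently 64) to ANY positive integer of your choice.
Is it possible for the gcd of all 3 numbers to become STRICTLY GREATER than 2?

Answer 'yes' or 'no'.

Answer: yes

Derivation:
Current gcd = 2
gcd of all OTHER numbers (without N[1]=64): gcd([30, 70]) = 10
The new gcd after any change is gcd(10, new_value).
This can be at most 10.
Since 10 > old gcd 2, the gcd CAN increase (e.g., set N[1] = 10).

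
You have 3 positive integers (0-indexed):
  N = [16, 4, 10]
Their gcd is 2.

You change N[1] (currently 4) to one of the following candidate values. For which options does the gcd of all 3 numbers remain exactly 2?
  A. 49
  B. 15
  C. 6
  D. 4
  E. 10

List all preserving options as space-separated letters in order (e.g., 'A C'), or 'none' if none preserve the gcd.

Old gcd = 2; gcd of others (without N[1]) = 2
New gcd for candidate v: gcd(2, v). Preserves old gcd iff gcd(2, v) = 2.
  Option A: v=49, gcd(2,49)=1 -> changes
  Option B: v=15, gcd(2,15)=1 -> changes
  Option C: v=6, gcd(2,6)=2 -> preserves
  Option D: v=4, gcd(2,4)=2 -> preserves
  Option E: v=10, gcd(2,10)=2 -> preserves

Answer: C D E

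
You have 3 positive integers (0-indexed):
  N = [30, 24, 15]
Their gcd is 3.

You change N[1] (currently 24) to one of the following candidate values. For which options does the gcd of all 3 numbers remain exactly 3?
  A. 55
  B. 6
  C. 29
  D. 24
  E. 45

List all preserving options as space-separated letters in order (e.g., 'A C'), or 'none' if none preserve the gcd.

Answer: B D

Derivation:
Old gcd = 3; gcd of others (without N[1]) = 15
New gcd for candidate v: gcd(15, v). Preserves old gcd iff gcd(15, v) = 3.
  Option A: v=55, gcd(15,55)=5 -> changes
  Option B: v=6, gcd(15,6)=3 -> preserves
  Option C: v=29, gcd(15,29)=1 -> changes
  Option D: v=24, gcd(15,24)=3 -> preserves
  Option E: v=45, gcd(15,45)=15 -> changes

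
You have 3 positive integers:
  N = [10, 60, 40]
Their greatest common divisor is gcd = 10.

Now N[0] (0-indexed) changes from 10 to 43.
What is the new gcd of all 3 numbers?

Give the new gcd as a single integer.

Numbers: [10, 60, 40], gcd = 10
Change: index 0, 10 -> 43
gcd of the OTHER numbers (without index 0): gcd([60, 40]) = 20
New gcd = gcd(g_others, new_val) = gcd(20, 43) = 1

Answer: 1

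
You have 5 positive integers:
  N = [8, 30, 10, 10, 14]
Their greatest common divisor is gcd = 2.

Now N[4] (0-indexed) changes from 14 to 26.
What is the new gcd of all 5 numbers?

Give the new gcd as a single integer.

Answer: 2

Derivation:
Numbers: [8, 30, 10, 10, 14], gcd = 2
Change: index 4, 14 -> 26
gcd of the OTHER numbers (without index 4): gcd([8, 30, 10, 10]) = 2
New gcd = gcd(g_others, new_val) = gcd(2, 26) = 2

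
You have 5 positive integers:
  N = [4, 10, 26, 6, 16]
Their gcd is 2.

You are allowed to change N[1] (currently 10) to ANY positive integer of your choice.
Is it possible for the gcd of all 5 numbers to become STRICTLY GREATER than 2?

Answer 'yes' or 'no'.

Current gcd = 2
gcd of all OTHER numbers (without N[1]=10): gcd([4, 26, 6, 16]) = 2
The new gcd after any change is gcd(2, new_value).
This can be at most 2.
Since 2 = old gcd 2, the gcd can only stay the same or decrease.

Answer: no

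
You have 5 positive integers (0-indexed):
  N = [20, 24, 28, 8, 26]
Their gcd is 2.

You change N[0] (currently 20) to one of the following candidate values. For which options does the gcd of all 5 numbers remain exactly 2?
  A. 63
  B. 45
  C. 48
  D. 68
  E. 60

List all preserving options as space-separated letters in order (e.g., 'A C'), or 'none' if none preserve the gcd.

Old gcd = 2; gcd of others (without N[0]) = 2
New gcd for candidate v: gcd(2, v). Preserves old gcd iff gcd(2, v) = 2.
  Option A: v=63, gcd(2,63)=1 -> changes
  Option B: v=45, gcd(2,45)=1 -> changes
  Option C: v=48, gcd(2,48)=2 -> preserves
  Option D: v=68, gcd(2,68)=2 -> preserves
  Option E: v=60, gcd(2,60)=2 -> preserves

Answer: C D E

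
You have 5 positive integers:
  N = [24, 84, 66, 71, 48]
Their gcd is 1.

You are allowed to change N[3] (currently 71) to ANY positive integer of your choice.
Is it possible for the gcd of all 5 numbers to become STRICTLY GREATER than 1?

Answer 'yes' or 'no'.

Current gcd = 1
gcd of all OTHER numbers (without N[3]=71): gcd([24, 84, 66, 48]) = 6
The new gcd after any change is gcd(6, new_value).
This can be at most 6.
Since 6 > old gcd 1, the gcd CAN increase (e.g., set N[3] = 6).

Answer: yes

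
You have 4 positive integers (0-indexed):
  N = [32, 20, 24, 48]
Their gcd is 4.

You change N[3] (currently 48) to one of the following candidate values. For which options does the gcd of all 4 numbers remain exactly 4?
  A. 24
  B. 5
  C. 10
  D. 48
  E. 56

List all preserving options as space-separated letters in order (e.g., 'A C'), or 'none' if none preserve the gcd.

Answer: A D E

Derivation:
Old gcd = 4; gcd of others (without N[3]) = 4
New gcd for candidate v: gcd(4, v). Preserves old gcd iff gcd(4, v) = 4.
  Option A: v=24, gcd(4,24)=4 -> preserves
  Option B: v=5, gcd(4,5)=1 -> changes
  Option C: v=10, gcd(4,10)=2 -> changes
  Option D: v=48, gcd(4,48)=4 -> preserves
  Option E: v=56, gcd(4,56)=4 -> preserves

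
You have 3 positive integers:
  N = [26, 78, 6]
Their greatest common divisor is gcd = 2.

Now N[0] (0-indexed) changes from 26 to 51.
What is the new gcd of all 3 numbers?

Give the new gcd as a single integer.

Numbers: [26, 78, 6], gcd = 2
Change: index 0, 26 -> 51
gcd of the OTHER numbers (without index 0): gcd([78, 6]) = 6
New gcd = gcd(g_others, new_val) = gcd(6, 51) = 3

Answer: 3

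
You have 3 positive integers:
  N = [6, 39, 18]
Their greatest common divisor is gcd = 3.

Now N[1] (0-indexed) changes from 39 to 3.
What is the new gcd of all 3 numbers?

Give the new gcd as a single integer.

Answer: 3

Derivation:
Numbers: [6, 39, 18], gcd = 3
Change: index 1, 39 -> 3
gcd of the OTHER numbers (without index 1): gcd([6, 18]) = 6
New gcd = gcd(g_others, new_val) = gcd(6, 3) = 3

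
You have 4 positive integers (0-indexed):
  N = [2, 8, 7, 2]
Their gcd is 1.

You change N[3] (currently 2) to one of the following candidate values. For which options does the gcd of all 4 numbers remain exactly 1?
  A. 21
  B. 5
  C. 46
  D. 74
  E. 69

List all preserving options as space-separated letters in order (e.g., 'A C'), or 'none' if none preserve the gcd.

Answer: A B C D E

Derivation:
Old gcd = 1; gcd of others (without N[3]) = 1
New gcd for candidate v: gcd(1, v). Preserves old gcd iff gcd(1, v) = 1.
  Option A: v=21, gcd(1,21)=1 -> preserves
  Option B: v=5, gcd(1,5)=1 -> preserves
  Option C: v=46, gcd(1,46)=1 -> preserves
  Option D: v=74, gcd(1,74)=1 -> preserves
  Option E: v=69, gcd(1,69)=1 -> preserves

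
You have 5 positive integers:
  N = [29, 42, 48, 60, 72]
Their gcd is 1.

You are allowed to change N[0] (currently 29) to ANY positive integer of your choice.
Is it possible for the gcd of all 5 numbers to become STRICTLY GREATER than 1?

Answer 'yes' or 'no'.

Current gcd = 1
gcd of all OTHER numbers (without N[0]=29): gcd([42, 48, 60, 72]) = 6
The new gcd after any change is gcd(6, new_value).
This can be at most 6.
Since 6 > old gcd 1, the gcd CAN increase (e.g., set N[0] = 6).

Answer: yes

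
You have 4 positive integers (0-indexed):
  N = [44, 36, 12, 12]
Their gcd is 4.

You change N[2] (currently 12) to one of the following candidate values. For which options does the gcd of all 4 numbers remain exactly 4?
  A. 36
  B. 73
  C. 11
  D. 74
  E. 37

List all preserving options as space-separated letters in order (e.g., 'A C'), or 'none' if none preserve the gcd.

Answer: A

Derivation:
Old gcd = 4; gcd of others (without N[2]) = 4
New gcd for candidate v: gcd(4, v). Preserves old gcd iff gcd(4, v) = 4.
  Option A: v=36, gcd(4,36)=4 -> preserves
  Option B: v=73, gcd(4,73)=1 -> changes
  Option C: v=11, gcd(4,11)=1 -> changes
  Option D: v=74, gcd(4,74)=2 -> changes
  Option E: v=37, gcd(4,37)=1 -> changes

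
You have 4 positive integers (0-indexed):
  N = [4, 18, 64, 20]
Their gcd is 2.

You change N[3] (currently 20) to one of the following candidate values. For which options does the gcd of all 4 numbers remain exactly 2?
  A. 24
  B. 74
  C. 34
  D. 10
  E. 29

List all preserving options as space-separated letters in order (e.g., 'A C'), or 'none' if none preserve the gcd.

Answer: A B C D

Derivation:
Old gcd = 2; gcd of others (without N[3]) = 2
New gcd for candidate v: gcd(2, v). Preserves old gcd iff gcd(2, v) = 2.
  Option A: v=24, gcd(2,24)=2 -> preserves
  Option B: v=74, gcd(2,74)=2 -> preserves
  Option C: v=34, gcd(2,34)=2 -> preserves
  Option D: v=10, gcd(2,10)=2 -> preserves
  Option E: v=29, gcd(2,29)=1 -> changes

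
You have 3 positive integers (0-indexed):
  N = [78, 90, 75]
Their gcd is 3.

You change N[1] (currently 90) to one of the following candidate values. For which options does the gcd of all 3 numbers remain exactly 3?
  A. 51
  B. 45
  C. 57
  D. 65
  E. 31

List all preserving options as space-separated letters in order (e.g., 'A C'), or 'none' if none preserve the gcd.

Old gcd = 3; gcd of others (without N[1]) = 3
New gcd for candidate v: gcd(3, v). Preserves old gcd iff gcd(3, v) = 3.
  Option A: v=51, gcd(3,51)=3 -> preserves
  Option B: v=45, gcd(3,45)=3 -> preserves
  Option C: v=57, gcd(3,57)=3 -> preserves
  Option D: v=65, gcd(3,65)=1 -> changes
  Option E: v=31, gcd(3,31)=1 -> changes

Answer: A B C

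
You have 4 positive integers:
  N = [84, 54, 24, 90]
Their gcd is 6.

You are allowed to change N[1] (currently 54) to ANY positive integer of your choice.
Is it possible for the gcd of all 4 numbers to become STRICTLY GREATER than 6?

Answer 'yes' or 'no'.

Answer: no

Derivation:
Current gcd = 6
gcd of all OTHER numbers (without N[1]=54): gcd([84, 24, 90]) = 6
The new gcd after any change is gcd(6, new_value).
This can be at most 6.
Since 6 = old gcd 6, the gcd can only stay the same or decrease.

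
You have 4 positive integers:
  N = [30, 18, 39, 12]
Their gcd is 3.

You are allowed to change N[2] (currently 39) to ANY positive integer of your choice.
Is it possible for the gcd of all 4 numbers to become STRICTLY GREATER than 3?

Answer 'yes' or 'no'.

Current gcd = 3
gcd of all OTHER numbers (without N[2]=39): gcd([30, 18, 12]) = 6
The new gcd after any change is gcd(6, new_value).
This can be at most 6.
Since 6 > old gcd 3, the gcd CAN increase (e.g., set N[2] = 6).

Answer: yes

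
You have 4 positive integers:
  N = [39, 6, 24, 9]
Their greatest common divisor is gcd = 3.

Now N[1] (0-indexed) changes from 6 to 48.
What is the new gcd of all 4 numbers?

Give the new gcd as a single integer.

Answer: 3

Derivation:
Numbers: [39, 6, 24, 9], gcd = 3
Change: index 1, 6 -> 48
gcd of the OTHER numbers (without index 1): gcd([39, 24, 9]) = 3
New gcd = gcd(g_others, new_val) = gcd(3, 48) = 3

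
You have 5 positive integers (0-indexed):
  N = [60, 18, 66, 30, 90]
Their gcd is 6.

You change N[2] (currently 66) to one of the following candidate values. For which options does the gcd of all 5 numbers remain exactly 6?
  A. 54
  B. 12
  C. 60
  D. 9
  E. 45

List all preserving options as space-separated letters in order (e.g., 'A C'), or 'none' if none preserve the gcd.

Answer: A B C

Derivation:
Old gcd = 6; gcd of others (without N[2]) = 6
New gcd for candidate v: gcd(6, v). Preserves old gcd iff gcd(6, v) = 6.
  Option A: v=54, gcd(6,54)=6 -> preserves
  Option B: v=12, gcd(6,12)=6 -> preserves
  Option C: v=60, gcd(6,60)=6 -> preserves
  Option D: v=9, gcd(6,9)=3 -> changes
  Option E: v=45, gcd(6,45)=3 -> changes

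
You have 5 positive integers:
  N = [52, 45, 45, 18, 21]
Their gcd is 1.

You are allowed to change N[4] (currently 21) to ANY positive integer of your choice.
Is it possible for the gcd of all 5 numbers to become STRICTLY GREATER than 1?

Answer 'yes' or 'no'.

Current gcd = 1
gcd of all OTHER numbers (without N[4]=21): gcd([52, 45, 45, 18]) = 1
The new gcd after any change is gcd(1, new_value).
This can be at most 1.
Since 1 = old gcd 1, the gcd can only stay the same or decrease.

Answer: no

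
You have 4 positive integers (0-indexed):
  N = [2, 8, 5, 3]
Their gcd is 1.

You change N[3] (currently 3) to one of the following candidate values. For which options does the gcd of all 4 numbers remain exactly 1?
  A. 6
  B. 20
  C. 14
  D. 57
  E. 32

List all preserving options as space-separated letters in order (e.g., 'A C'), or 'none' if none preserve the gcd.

Answer: A B C D E

Derivation:
Old gcd = 1; gcd of others (without N[3]) = 1
New gcd for candidate v: gcd(1, v). Preserves old gcd iff gcd(1, v) = 1.
  Option A: v=6, gcd(1,6)=1 -> preserves
  Option B: v=20, gcd(1,20)=1 -> preserves
  Option C: v=14, gcd(1,14)=1 -> preserves
  Option D: v=57, gcd(1,57)=1 -> preserves
  Option E: v=32, gcd(1,32)=1 -> preserves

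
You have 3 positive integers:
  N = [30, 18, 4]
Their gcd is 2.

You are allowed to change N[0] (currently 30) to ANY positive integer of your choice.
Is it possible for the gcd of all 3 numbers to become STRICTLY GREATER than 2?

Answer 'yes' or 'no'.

Current gcd = 2
gcd of all OTHER numbers (without N[0]=30): gcd([18, 4]) = 2
The new gcd after any change is gcd(2, new_value).
This can be at most 2.
Since 2 = old gcd 2, the gcd can only stay the same or decrease.

Answer: no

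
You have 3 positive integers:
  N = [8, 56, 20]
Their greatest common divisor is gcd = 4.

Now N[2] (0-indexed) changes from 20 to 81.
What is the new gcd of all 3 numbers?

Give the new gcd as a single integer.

Answer: 1

Derivation:
Numbers: [8, 56, 20], gcd = 4
Change: index 2, 20 -> 81
gcd of the OTHER numbers (without index 2): gcd([8, 56]) = 8
New gcd = gcd(g_others, new_val) = gcd(8, 81) = 1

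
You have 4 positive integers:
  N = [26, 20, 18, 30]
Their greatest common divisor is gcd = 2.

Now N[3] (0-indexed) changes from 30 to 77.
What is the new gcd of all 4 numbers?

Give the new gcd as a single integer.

Numbers: [26, 20, 18, 30], gcd = 2
Change: index 3, 30 -> 77
gcd of the OTHER numbers (without index 3): gcd([26, 20, 18]) = 2
New gcd = gcd(g_others, new_val) = gcd(2, 77) = 1

Answer: 1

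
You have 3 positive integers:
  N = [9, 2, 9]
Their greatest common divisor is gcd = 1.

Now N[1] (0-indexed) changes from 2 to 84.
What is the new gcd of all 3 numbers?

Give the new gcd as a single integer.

Answer: 3

Derivation:
Numbers: [9, 2, 9], gcd = 1
Change: index 1, 2 -> 84
gcd of the OTHER numbers (without index 1): gcd([9, 9]) = 9
New gcd = gcd(g_others, new_val) = gcd(9, 84) = 3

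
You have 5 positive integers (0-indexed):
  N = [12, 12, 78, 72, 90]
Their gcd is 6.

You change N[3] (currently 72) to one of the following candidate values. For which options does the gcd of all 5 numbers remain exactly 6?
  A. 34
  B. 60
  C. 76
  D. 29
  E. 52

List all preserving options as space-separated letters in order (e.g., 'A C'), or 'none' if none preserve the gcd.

Answer: B

Derivation:
Old gcd = 6; gcd of others (without N[3]) = 6
New gcd for candidate v: gcd(6, v). Preserves old gcd iff gcd(6, v) = 6.
  Option A: v=34, gcd(6,34)=2 -> changes
  Option B: v=60, gcd(6,60)=6 -> preserves
  Option C: v=76, gcd(6,76)=2 -> changes
  Option D: v=29, gcd(6,29)=1 -> changes
  Option E: v=52, gcd(6,52)=2 -> changes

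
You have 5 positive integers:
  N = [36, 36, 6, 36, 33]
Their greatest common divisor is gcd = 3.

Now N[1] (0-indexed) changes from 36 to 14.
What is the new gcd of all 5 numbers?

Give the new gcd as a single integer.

Numbers: [36, 36, 6, 36, 33], gcd = 3
Change: index 1, 36 -> 14
gcd of the OTHER numbers (without index 1): gcd([36, 6, 36, 33]) = 3
New gcd = gcd(g_others, new_val) = gcd(3, 14) = 1

Answer: 1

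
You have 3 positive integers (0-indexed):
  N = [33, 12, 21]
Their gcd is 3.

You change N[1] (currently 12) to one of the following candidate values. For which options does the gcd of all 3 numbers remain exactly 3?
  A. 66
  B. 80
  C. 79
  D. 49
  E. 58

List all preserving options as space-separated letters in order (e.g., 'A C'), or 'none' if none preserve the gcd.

Answer: A

Derivation:
Old gcd = 3; gcd of others (without N[1]) = 3
New gcd for candidate v: gcd(3, v). Preserves old gcd iff gcd(3, v) = 3.
  Option A: v=66, gcd(3,66)=3 -> preserves
  Option B: v=80, gcd(3,80)=1 -> changes
  Option C: v=79, gcd(3,79)=1 -> changes
  Option D: v=49, gcd(3,49)=1 -> changes
  Option E: v=58, gcd(3,58)=1 -> changes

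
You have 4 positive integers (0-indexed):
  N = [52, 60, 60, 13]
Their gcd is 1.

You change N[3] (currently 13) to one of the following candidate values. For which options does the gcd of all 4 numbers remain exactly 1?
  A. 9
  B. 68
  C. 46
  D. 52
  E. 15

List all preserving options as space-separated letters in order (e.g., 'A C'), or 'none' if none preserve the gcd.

Old gcd = 1; gcd of others (without N[3]) = 4
New gcd for candidate v: gcd(4, v). Preserves old gcd iff gcd(4, v) = 1.
  Option A: v=9, gcd(4,9)=1 -> preserves
  Option B: v=68, gcd(4,68)=4 -> changes
  Option C: v=46, gcd(4,46)=2 -> changes
  Option D: v=52, gcd(4,52)=4 -> changes
  Option E: v=15, gcd(4,15)=1 -> preserves

Answer: A E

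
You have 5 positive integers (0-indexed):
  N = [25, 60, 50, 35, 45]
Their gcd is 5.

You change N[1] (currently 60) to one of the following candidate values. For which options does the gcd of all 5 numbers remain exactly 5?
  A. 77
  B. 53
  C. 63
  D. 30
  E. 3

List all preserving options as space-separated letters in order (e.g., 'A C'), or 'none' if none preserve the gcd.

Old gcd = 5; gcd of others (without N[1]) = 5
New gcd for candidate v: gcd(5, v). Preserves old gcd iff gcd(5, v) = 5.
  Option A: v=77, gcd(5,77)=1 -> changes
  Option B: v=53, gcd(5,53)=1 -> changes
  Option C: v=63, gcd(5,63)=1 -> changes
  Option D: v=30, gcd(5,30)=5 -> preserves
  Option E: v=3, gcd(5,3)=1 -> changes

Answer: D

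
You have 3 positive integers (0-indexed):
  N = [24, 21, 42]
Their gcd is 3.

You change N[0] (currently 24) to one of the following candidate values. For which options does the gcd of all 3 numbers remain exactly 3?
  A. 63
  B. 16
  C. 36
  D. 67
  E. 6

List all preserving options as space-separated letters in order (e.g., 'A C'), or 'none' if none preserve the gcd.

Old gcd = 3; gcd of others (without N[0]) = 21
New gcd for candidate v: gcd(21, v). Preserves old gcd iff gcd(21, v) = 3.
  Option A: v=63, gcd(21,63)=21 -> changes
  Option B: v=16, gcd(21,16)=1 -> changes
  Option C: v=36, gcd(21,36)=3 -> preserves
  Option D: v=67, gcd(21,67)=1 -> changes
  Option E: v=6, gcd(21,6)=3 -> preserves

Answer: C E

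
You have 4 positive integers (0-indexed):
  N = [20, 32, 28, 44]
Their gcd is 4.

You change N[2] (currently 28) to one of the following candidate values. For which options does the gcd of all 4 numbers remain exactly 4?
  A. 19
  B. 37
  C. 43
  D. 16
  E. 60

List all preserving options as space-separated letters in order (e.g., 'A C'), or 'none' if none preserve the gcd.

Old gcd = 4; gcd of others (without N[2]) = 4
New gcd for candidate v: gcd(4, v). Preserves old gcd iff gcd(4, v) = 4.
  Option A: v=19, gcd(4,19)=1 -> changes
  Option B: v=37, gcd(4,37)=1 -> changes
  Option C: v=43, gcd(4,43)=1 -> changes
  Option D: v=16, gcd(4,16)=4 -> preserves
  Option E: v=60, gcd(4,60)=4 -> preserves

Answer: D E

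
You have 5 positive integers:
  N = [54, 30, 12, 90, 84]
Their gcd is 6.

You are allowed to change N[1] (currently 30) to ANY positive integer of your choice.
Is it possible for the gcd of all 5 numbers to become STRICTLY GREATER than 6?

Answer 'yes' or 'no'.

Current gcd = 6
gcd of all OTHER numbers (without N[1]=30): gcd([54, 12, 90, 84]) = 6
The new gcd after any change is gcd(6, new_value).
This can be at most 6.
Since 6 = old gcd 6, the gcd can only stay the same or decrease.

Answer: no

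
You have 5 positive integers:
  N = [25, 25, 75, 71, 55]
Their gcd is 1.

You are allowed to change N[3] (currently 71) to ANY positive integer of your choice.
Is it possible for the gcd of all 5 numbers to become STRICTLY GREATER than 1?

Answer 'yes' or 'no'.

Current gcd = 1
gcd of all OTHER numbers (without N[3]=71): gcd([25, 25, 75, 55]) = 5
The new gcd after any change is gcd(5, new_value).
This can be at most 5.
Since 5 > old gcd 1, the gcd CAN increase (e.g., set N[3] = 5).

Answer: yes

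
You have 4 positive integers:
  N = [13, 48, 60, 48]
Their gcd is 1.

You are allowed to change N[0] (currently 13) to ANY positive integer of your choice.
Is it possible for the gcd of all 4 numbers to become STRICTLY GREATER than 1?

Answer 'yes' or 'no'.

Answer: yes

Derivation:
Current gcd = 1
gcd of all OTHER numbers (without N[0]=13): gcd([48, 60, 48]) = 12
The new gcd after any change is gcd(12, new_value).
This can be at most 12.
Since 12 > old gcd 1, the gcd CAN increase (e.g., set N[0] = 12).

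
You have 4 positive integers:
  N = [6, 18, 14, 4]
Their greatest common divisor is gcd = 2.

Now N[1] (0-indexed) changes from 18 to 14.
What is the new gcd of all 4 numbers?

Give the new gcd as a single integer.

Numbers: [6, 18, 14, 4], gcd = 2
Change: index 1, 18 -> 14
gcd of the OTHER numbers (without index 1): gcd([6, 14, 4]) = 2
New gcd = gcd(g_others, new_val) = gcd(2, 14) = 2

Answer: 2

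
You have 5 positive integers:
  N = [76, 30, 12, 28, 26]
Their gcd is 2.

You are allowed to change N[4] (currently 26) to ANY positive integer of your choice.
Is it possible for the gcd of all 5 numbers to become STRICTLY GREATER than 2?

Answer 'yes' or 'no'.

Current gcd = 2
gcd of all OTHER numbers (without N[4]=26): gcd([76, 30, 12, 28]) = 2
The new gcd after any change is gcd(2, new_value).
This can be at most 2.
Since 2 = old gcd 2, the gcd can only stay the same or decrease.

Answer: no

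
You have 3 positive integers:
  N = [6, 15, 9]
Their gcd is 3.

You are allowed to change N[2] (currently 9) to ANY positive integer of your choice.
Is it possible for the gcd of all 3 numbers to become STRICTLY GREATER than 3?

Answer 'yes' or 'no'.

Answer: no

Derivation:
Current gcd = 3
gcd of all OTHER numbers (without N[2]=9): gcd([6, 15]) = 3
The new gcd after any change is gcd(3, new_value).
This can be at most 3.
Since 3 = old gcd 3, the gcd can only stay the same or decrease.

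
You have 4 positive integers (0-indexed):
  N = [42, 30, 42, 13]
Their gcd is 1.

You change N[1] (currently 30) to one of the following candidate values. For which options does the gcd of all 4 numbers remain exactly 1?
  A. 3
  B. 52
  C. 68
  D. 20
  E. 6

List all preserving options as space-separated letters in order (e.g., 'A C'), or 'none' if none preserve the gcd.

Answer: A B C D E

Derivation:
Old gcd = 1; gcd of others (without N[1]) = 1
New gcd for candidate v: gcd(1, v). Preserves old gcd iff gcd(1, v) = 1.
  Option A: v=3, gcd(1,3)=1 -> preserves
  Option B: v=52, gcd(1,52)=1 -> preserves
  Option C: v=68, gcd(1,68)=1 -> preserves
  Option D: v=20, gcd(1,20)=1 -> preserves
  Option E: v=6, gcd(1,6)=1 -> preserves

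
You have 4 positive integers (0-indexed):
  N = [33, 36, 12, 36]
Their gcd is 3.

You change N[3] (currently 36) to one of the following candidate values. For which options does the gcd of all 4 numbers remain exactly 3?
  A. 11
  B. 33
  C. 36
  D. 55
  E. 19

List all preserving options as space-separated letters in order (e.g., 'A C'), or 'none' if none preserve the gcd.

Answer: B C

Derivation:
Old gcd = 3; gcd of others (without N[3]) = 3
New gcd for candidate v: gcd(3, v). Preserves old gcd iff gcd(3, v) = 3.
  Option A: v=11, gcd(3,11)=1 -> changes
  Option B: v=33, gcd(3,33)=3 -> preserves
  Option C: v=36, gcd(3,36)=3 -> preserves
  Option D: v=55, gcd(3,55)=1 -> changes
  Option E: v=19, gcd(3,19)=1 -> changes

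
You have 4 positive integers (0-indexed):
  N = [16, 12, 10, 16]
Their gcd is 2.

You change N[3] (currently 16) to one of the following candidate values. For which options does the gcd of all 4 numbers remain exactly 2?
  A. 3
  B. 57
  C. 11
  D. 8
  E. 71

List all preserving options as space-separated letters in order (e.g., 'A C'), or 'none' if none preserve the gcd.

Old gcd = 2; gcd of others (without N[3]) = 2
New gcd for candidate v: gcd(2, v). Preserves old gcd iff gcd(2, v) = 2.
  Option A: v=3, gcd(2,3)=1 -> changes
  Option B: v=57, gcd(2,57)=1 -> changes
  Option C: v=11, gcd(2,11)=1 -> changes
  Option D: v=8, gcd(2,8)=2 -> preserves
  Option E: v=71, gcd(2,71)=1 -> changes

Answer: D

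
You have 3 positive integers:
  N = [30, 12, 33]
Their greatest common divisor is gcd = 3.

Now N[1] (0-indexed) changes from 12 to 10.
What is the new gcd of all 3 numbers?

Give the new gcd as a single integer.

Numbers: [30, 12, 33], gcd = 3
Change: index 1, 12 -> 10
gcd of the OTHER numbers (without index 1): gcd([30, 33]) = 3
New gcd = gcd(g_others, new_val) = gcd(3, 10) = 1

Answer: 1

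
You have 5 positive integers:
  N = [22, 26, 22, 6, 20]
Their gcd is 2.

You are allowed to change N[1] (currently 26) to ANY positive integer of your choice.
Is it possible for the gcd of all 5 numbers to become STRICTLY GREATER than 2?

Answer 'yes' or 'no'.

Current gcd = 2
gcd of all OTHER numbers (without N[1]=26): gcd([22, 22, 6, 20]) = 2
The new gcd after any change is gcd(2, new_value).
This can be at most 2.
Since 2 = old gcd 2, the gcd can only stay the same or decrease.

Answer: no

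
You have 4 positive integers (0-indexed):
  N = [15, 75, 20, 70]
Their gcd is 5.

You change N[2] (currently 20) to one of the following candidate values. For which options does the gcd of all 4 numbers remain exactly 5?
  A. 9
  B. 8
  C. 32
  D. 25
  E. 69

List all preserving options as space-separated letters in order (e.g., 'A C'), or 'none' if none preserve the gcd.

Answer: D

Derivation:
Old gcd = 5; gcd of others (without N[2]) = 5
New gcd for candidate v: gcd(5, v). Preserves old gcd iff gcd(5, v) = 5.
  Option A: v=9, gcd(5,9)=1 -> changes
  Option B: v=8, gcd(5,8)=1 -> changes
  Option C: v=32, gcd(5,32)=1 -> changes
  Option D: v=25, gcd(5,25)=5 -> preserves
  Option E: v=69, gcd(5,69)=1 -> changes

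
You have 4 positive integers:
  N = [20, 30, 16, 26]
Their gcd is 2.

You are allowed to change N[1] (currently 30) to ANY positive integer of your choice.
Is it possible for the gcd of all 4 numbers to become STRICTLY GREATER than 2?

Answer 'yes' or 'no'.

Current gcd = 2
gcd of all OTHER numbers (without N[1]=30): gcd([20, 16, 26]) = 2
The new gcd after any change is gcd(2, new_value).
This can be at most 2.
Since 2 = old gcd 2, the gcd can only stay the same or decrease.

Answer: no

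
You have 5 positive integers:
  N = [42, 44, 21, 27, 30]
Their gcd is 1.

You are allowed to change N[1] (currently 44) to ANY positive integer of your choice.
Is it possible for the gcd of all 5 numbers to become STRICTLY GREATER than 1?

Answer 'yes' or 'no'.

Current gcd = 1
gcd of all OTHER numbers (without N[1]=44): gcd([42, 21, 27, 30]) = 3
The new gcd after any change is gcd(3, new_value).
This can be at most 3.
Since 3 > old gcd 1, the gcd CAN increase (e.g., set N[1] = 3).

Answer: yes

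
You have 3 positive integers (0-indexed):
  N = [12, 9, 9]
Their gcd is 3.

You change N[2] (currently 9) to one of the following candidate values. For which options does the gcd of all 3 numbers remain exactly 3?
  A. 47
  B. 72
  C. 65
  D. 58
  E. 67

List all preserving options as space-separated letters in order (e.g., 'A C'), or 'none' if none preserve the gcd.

Answer: B

Derivation:
Old gcd = 3; gcd of others (without N[2]) = 3
New gcd for candidate v: gcd(3, v). Preserves old gcd iff gcd(3, v) = 3.
  Option A: v=47, gcd(3,47)=1 -> changes
  Option B: v=72, gcd(3,72)=3 -> preserves
  Option C: v=65, gcd(3,65)=1 -> changes
  Option D: v=58, gcd(3,58)=1 -> changes
  Option E: v=67, gcd(3,67)=1 -> changes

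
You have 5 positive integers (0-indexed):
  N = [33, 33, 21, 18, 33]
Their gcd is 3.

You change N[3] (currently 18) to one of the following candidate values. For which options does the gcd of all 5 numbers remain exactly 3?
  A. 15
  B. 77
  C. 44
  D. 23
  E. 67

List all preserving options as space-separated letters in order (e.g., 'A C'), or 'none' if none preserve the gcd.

Answer: A

Derivation:
Old gcd = 3; gcd of others (without N[3]) = 3
New gcd for candidate v: gcd(3, v). Preserves old gcd iff gcd(3, v) = 3.
  Option A: v=15, gcd(3,15)=3 -> preserves
  Option B: v=77, gcd(3,77)=1 -> changes
  Option C: v=44, gcd(3,44)=1 -> changes
  Option D: v=23, gcd(3,23)=1 -> changes
  Option E: v=67, gcd(3,67)=1 -> changes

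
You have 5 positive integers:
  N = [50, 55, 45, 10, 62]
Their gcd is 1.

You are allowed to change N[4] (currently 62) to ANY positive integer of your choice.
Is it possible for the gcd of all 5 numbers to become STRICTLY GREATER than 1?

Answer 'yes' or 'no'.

Answer: yes

Derivation:
Current gcd = 1
gcd of all OTHER numbers (without N[4]=62): gcd([50, 55, 45, 10]) = 5
The new gcd after any change is gcd(5, new_value).
This can be at most 5.
Since 5 > old gcd 1, the gcd CAN increase (e.g., set N[4] = 5).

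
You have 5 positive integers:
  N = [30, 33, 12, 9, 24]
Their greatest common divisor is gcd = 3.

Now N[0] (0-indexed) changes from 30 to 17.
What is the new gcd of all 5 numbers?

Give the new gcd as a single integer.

Numbers: [30, 33, 12, 9, 24], gcd = 3
Change: index 0, 30 -> 17
gcd of the OTHER numbers (without index 0): gcd([33, 12, 9, 24]) = 3
New gcd = gcd(g_others, new_val) = gcd(3, 17) = 1

Answer: 1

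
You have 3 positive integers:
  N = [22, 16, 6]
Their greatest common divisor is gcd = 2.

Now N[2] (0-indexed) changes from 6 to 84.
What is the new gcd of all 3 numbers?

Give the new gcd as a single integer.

Numbers: [22, 16, 6], gcd = 2
Change: index 2, 6 -> 84
gcd of the OTHER numbers (without index 2): gcd([22, 16]) = 2
New gcd = gcd(g_others, new_val) = gcd(2, 84) = 2

Answer: 2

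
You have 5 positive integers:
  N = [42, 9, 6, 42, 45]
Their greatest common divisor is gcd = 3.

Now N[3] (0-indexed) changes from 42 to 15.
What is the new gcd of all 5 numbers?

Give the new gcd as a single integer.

Numbers: [42, 9, 6, 42, 45], gcd = 3
Change: index 3, 42 -> 15
gcd of the OTHER numbers (without index 3): gcd([42, 9, 6, 45]) = 3
New gcd = gcd(g_others, new_val) = gcd(3, 15) = 3

Answer: 3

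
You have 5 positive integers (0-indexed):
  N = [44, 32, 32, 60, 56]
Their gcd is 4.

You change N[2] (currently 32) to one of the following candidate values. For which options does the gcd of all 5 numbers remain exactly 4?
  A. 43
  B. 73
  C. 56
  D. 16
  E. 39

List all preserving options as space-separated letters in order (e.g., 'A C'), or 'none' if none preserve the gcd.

Answer: C D

Derivation:
Old gcd = 4; gcd of others (without N[2]) = 4
New gcd for candidate v: gcd(4, v). Preserves old gcd iff gcd(4, v) = 4.
  Option A: v=43, gcd(4,43)=1 -> changes
  Option B: v=73, gcd(4,73)=1 -> changes
  Option C: v=56, gcd(4,56)=4 -> preserves
  Option D: v=16, gcd(4,16)=4 -> preserves
  Option E: v=39, gcd(4,39)=1 -> changes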